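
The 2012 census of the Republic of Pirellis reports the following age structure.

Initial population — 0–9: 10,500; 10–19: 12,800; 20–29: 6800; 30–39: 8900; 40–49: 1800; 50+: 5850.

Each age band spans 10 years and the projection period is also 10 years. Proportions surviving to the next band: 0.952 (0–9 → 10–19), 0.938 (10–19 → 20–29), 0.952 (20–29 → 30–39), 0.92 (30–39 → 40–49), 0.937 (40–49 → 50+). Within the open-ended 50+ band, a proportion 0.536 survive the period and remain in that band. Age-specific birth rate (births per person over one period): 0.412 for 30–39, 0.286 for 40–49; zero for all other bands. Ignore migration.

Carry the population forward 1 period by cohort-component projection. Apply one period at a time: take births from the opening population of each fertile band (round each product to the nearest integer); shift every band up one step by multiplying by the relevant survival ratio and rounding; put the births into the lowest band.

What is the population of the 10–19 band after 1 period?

9996

Call the groups 1 to 6, youngest first.
— Period 1 —
Births: 8900 × 0.412 = 3667  |  1800 × 0.286 = 515 → total 4182
Group 2: 10500 × 0.952 = 9996
Group 3: 12800 × 0.938 = 12006
Group 4: 6800 × 0.952 = 6474
Group 5: 8900 × 0.92 = 8188
Group 6: 1800 × 0.937 + 5850 × 0.536 = 1687 + 3136 = 4823
Giving 4182 / 9996 / 12006 / 6474 / 8188 / 4823.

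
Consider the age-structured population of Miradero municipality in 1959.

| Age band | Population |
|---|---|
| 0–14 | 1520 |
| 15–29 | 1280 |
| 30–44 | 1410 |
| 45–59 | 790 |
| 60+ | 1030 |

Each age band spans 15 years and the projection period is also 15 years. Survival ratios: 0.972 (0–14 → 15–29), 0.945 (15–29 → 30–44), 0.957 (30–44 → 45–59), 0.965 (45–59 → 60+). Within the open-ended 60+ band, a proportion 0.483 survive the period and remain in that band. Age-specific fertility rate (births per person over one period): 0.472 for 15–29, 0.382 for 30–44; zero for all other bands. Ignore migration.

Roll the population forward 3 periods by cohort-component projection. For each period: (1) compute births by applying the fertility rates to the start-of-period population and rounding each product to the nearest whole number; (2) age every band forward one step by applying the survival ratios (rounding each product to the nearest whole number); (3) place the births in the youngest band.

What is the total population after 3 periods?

6610

Let group 1 be 0–14 through group 5 = 60+.
[period 1]
Births: 1280 * 0.472 = 604 ; 1410 * 0.382 = 539 ⇒ total 1143
Group 2: 1520 * 0.972 = 1477
Group 3: 1280 * 0.945 = 1210
Group 4: 1410 * 0.957 = 1349
Group 5: 790 * 0.965 + 1030 * 0.483 = 762 + 497 = 1259
Population now: 0–14=1143, 15–29=1477, 30–44=1210, 45–59=1349, 60+=1259
[period 2]
Births: 1477 * 0.472 = 697 ; 1210 * 0.382 = 462 ⇒ total 1159
Group 2: 1143 * 0.972 = 1111
Group 3: 1477 * 0.945 = 1396
Group 4: 1210 * 0.957 = 1158
Group 5: 1349 * 0.965 + 1259 * 0.483 = 1302 + 608 = 1910
Population now: 0–14=1159, 15–29=1111, 30–44=1396, 45–59=1158, 60+=1910
[period 3]
Births: 1111 * 0.472 = 524 ; 1396 * 0.382 = 533 ⇒ total 1057
Group 2: 1159 * 0.972 = 1127
Group 3: 1111 * 0.945 = 1050
Group 4: 1396 * 0.957 = 1336
Group 5: 1158 * 0.965 + 1910 * 0.483 = 1117 + 923 = 2040
Population now: 0–14=1057, 15–29=1127, 30–44=1050, 45–59=1336, 60+=2040
Total after period 3: 1057 + 1127 + 1050 + 1336 + 2040 = 6610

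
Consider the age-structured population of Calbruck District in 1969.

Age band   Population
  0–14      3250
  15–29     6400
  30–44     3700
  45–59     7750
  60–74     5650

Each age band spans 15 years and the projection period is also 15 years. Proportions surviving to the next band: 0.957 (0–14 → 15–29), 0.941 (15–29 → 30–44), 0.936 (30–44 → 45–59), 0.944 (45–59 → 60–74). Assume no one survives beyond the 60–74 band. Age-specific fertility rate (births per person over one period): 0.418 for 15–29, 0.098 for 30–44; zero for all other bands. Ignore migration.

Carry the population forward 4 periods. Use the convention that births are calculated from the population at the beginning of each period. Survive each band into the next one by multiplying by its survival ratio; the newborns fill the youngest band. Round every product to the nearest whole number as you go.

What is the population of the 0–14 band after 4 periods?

1024

Call the groups 1 to 5, youngest first.
Period 1:
Births: 6400 * 0.418 = 2675 ; 3700 * 0.098 = 363 — total 3038
Group 2: 3250 * 0.957 = 3110
Group 3: 6400 * 0.941 = 6022
Group 4: 3700 * 0.936 = 3463
Group 5: 7750 * 0.944 = 7316
Giving 3038 / 3110 / 6022 / 3463 / 7316.
Period 2:
Births: 3110 * 0.418 = 1300 ; 6022 * 0.098 = 590 — total 1890
Group 2: 3038 * 0.957 = 2907
Group 3: 3110 * 0.941 = 2927
Group 4: 6022 * 0.936 = 5637
Group 5: 3463 * 0.944 = 3269
Giving 1890 / 2907 / 2927 / 5637 / 3269.
Period 3:
Births: 2907 * 0.418 = 1215 ; 2927 * 0.098 = 287 — total 1502
Group 2: 1890 * 0.957 = 1809
Group 3: 2907 * 0.941 = 2735
Group 4: 2927 * 0.936 = 2740
Group 5: 5637 * 0.944 = 5321
Giving 1502 / 1809 / 2735 / 2740 / 5321.
Period 4:
Births: 1809 * 0.418 = 756 ; 2735 * 0.098 = 268 — total 1024
Group 2: 1502 * 0.957 = 1437
Group 3: 1809 * 0.941 = 1702
Group 4: 2735 * 0.936 = 2560
Group 5: 2740 * 0.944 = 2587
Giving 1024 / 1437 / 1702 / 2560 / 2587.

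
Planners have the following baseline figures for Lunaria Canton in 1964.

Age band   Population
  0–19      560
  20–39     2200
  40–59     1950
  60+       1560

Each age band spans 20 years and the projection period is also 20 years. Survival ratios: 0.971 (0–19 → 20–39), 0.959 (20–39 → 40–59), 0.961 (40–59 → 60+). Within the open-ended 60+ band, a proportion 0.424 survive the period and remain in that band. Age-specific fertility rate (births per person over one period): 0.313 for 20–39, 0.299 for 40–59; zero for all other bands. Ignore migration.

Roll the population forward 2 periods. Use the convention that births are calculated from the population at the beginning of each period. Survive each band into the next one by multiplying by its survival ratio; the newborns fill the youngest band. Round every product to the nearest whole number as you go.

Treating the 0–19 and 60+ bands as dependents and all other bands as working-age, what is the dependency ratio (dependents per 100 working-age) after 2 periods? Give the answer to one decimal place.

Call the bands 1 to 4, youngest first.
Period 1:
Births: 2200 × 0.313 = 689 ; 1950 × 0.299 = 583 — total 1272
Band 2: 560 × 0.971 = 544
Band 3: 2200 × 0.959 = 2110
Band 4: 1950 × 0.961 + 1560 × 0.424 = 1874 + 661 = 2535
Population now: 0–19=1272, 20–39=544, 40–59=2110, 60+=2535
Period 2:
Births: 544 × 0.313 = 170 ; 2110 × 0.299 = 631 — total 801
Band 2: 1272 × 0.971 = 1235
Band 3: 544 × 0.959 = 522
Band 4: 2110 × 0.961 + 2535 × 0.424 = 2028 + 1075 = 3103
Population now: 0–19=801, 20–39=1235, 40–59=522, 60+=3103
Dependents (band 0–19 + band 60+) = 801 + 3103 = 3904; working-age = 1757; ratio = 3904/1757 × 100 = 222.2

222.2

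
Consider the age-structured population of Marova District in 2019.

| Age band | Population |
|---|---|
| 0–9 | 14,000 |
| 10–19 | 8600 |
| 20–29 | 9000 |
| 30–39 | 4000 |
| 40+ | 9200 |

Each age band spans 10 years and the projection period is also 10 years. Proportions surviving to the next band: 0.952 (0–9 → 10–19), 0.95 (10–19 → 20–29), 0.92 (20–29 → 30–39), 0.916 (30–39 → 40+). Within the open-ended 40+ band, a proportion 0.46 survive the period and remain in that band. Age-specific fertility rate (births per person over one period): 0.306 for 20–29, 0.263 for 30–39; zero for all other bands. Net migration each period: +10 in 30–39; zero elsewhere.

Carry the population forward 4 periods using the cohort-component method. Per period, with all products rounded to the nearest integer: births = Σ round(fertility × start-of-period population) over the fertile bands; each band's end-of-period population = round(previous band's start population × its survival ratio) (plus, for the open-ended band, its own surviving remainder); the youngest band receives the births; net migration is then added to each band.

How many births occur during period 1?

3806

Let band 1 be 0–9 through band 5 = 40+.
— Period 1 —
Births: 9000 * 0.306 = 2754, 4000 * 0.263 = 1052 → 3806
Band 2: 14000 * 0.952 = 13328
Band 3: 8600 * 0.95 = 8170
Band 4: 9000 * 0.92 = 8280
Band 5: 4000 * 0.916 + 9200 * 0.46 = 3664 + 4232 = 7896
Net migration: Band 4 + 10 → 8290
End of period: [3806, 13328, 8170, 8290, 7896]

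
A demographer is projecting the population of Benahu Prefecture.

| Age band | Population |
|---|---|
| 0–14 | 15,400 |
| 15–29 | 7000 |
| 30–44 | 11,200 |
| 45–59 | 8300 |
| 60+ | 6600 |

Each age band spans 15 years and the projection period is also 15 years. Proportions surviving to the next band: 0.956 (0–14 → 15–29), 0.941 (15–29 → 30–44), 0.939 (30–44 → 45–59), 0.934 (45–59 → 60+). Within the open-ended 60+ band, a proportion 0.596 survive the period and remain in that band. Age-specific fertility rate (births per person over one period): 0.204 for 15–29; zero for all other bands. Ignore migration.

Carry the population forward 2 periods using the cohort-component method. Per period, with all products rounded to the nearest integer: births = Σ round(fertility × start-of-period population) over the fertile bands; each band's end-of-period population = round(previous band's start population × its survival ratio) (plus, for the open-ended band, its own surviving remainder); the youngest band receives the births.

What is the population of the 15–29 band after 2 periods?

1365

(Bands numbered youngest = 1 to oldest = 5.)
[period 1]
Births: 7000 × 0.204 = 1428
Band 2: 15400 × 0.956 = 14722
Band 3: 7000 × 0.941 = 6587
Band 4: 11200 × 0.939 = 10517
Band 5: 8300 × 0.934 + 6600 × 0.596 = 7752 + 3934 = 11686
Giving 1428 / 14722 / 6587 / 10517 / 11686.
[period 2]
Births: 14722 × 0.204 = 3003
Band 2: 1428 × 0.956 = 1365
Band 3: 14722 × 0.941 = 13853
Band 4: 6587 × 0.939 = 6185
Band 5: 10517 × 0.934 + 11686 × 0.596 = 9823 + 6965 = 16788
Giving 3003 / 1365 / 13853 / 6185 / 16788.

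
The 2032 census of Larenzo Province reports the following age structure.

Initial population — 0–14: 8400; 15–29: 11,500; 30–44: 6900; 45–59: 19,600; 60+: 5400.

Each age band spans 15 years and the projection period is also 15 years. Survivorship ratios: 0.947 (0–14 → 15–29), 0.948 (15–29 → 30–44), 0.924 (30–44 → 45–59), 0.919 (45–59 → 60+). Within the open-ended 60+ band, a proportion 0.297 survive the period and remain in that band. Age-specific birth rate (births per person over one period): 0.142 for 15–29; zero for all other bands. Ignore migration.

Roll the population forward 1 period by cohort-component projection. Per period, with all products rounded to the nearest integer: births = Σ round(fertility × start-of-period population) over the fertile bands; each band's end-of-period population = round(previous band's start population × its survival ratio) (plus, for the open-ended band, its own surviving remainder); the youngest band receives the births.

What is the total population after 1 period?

Call the bands 1 to 5, youngest first.
Period 1:
Births: 11500 × 0.142 = 1633
Band 2: 8400 × 0.947 = 7955
Band 3: 11500 × 0.948 = 10902
Band 4: 6900 × 0.924 = 6376
Band 5: 19600 × 0.919 + 5400 × 0.297 = 18012 + 1604 = 19616
→ [1633, 7955, 10902, 6376, 19616]
Total after period 1: 1633 + 7955 + 10902 + 6376 + 19616 = 46482

46482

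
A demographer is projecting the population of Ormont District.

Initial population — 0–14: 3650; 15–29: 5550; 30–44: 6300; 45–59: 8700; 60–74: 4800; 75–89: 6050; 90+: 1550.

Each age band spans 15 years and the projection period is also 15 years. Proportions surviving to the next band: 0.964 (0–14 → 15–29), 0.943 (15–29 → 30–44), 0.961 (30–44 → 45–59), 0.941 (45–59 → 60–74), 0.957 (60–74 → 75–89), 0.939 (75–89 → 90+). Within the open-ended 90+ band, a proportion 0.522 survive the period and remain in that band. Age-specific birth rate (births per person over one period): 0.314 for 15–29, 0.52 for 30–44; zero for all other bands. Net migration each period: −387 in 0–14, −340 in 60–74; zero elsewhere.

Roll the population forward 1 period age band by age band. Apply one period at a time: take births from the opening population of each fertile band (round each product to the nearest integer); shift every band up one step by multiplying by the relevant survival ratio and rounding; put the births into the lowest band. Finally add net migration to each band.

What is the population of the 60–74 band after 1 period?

Numbering the groups 1..7 from youngest to oldest:
Period 1:
Births: 5550 × 0.314 = 1743  |  6300 × 0.52 = 3276 — total 5019
Group 2: 3650 × 0.964 = 3519
Group 3: 5550 × 0.943 = 5234
Group 4: 6300 × 0.961 = 6054
Group 5: 8700 × 0.941 = 8187
Group 6: 4800 × 0.957 = 4594
Group 7: 6050 × 0.939 + 1550 × 0.522 = 5681 + 809 = 6490
Net migration: Group 1 − 387 → 4632; Group 5 − 340 → 7847
End of period: [4632, 3519, 5234, 6054, 7847, 4594, 6490]

7847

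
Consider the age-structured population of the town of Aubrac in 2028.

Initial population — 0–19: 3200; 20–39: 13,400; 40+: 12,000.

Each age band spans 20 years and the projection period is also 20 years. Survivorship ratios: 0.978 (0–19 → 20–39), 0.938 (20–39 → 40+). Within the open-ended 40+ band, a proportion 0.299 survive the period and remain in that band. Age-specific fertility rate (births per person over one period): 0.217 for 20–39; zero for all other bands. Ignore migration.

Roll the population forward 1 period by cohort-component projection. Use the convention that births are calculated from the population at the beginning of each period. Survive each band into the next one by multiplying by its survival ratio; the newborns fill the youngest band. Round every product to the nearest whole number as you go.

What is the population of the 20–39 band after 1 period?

3130

Call the groups 1 to 3, youngest first.
After projecting period 1:
Births: 13400 × 0.217 = 2908
Group 2: 3200 × 0.978 = 3130
Group 3: 13400 × 0.938 + 12000 × 0.299 = 12569 + 3588 = 16157
End of period: [2908, 3130, 16157]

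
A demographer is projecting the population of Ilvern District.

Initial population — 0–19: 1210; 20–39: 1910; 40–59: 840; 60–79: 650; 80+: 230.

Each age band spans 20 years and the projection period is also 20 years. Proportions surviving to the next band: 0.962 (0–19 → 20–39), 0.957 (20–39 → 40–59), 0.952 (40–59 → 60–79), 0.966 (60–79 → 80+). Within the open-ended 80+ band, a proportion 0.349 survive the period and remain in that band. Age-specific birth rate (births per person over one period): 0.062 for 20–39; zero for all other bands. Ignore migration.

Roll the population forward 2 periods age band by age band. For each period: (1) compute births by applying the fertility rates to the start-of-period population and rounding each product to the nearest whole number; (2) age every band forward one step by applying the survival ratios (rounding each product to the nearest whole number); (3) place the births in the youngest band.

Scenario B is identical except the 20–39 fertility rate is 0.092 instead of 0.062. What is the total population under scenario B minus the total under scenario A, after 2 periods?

90

After projecting period 1:
Births: 1910 × 0.062 = 118
20–39: 1210 × 0.962 = 1164
40–59: 1910 × 0.957 = 1828
60–79: 840 × 0.952 = 800
80+: 650 × 0.966 + 230 × 0.349 = 628 + 80 = 708
End of period: [118, 1164, 1828, 800, 708]
After projecting period 2:
Births: 1164 × 0.062 = 72
20–39: 118 × 0.962 = 114
40–59: 1164 × 0.957 = 1114
60–79: 1828 × 0.952 = 1740
80+: 800 × 0.966 + 708 × 0.349 = 773 + 247 = 1020
End of period: [72, 114, 1114, 1740, 1020]
Scenario A total after 2 periods: 4060
Scenario B projection —
After projecting period 1:
Births: 1910 × 0.092 = 176
20–39: 1210 × 0.962 = 1164
40–59: 1910 × 0.957 = 1828
60–79: 840 × 0.952 = 800
80+: 650 × 0.966 + 230 × 0.349 = 628 + 80 = 708
End of period: [176, 1164, 1828, 800, 708]
After projecting period 2:
Births: 1164 × 0.092 = 107
20–39: 176 × 0.962 = 169
40–59: 1164 × 0.957 = 1114
60–79: 1828 × 0.952 = 1740
80+: 800 × 0.966 + 708 × 0.349 = 773 + 247 = 1020
End of period: [107, 169, 1114, 1740, 1020]
Scenario B total after 2 periods: 4150
Difference B − A = 4150 − 4060 = 90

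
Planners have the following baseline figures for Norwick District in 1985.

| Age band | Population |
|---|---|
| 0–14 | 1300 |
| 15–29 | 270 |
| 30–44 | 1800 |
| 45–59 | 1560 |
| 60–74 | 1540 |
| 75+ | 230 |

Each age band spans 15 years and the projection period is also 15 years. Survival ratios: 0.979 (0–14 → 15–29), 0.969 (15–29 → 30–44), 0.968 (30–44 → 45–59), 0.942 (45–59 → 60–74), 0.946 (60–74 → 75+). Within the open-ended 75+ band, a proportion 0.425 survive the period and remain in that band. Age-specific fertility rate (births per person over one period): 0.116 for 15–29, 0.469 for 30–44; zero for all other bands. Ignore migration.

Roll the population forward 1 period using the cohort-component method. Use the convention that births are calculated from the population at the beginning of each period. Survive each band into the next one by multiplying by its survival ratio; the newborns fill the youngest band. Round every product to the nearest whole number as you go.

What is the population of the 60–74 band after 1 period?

1470

— Period 1 —
Births: 270 * 0.116 = 31 ; 1800 * 0.469 = 844 — total 875
15–29: 1300 * 0.979 = 1273
30–44: 270 * 0.969 = 262
45–59: 1800 * 0.968 = 1742
60–74: 1560 * 0.942 = 1470
75+: 1540 * 0.946 + 230 * 0.425 = 1457 + 98 = 1555
Population now: 0–14=875, 15–29=1273, 30–44=262, 45–59=1742, 60–74=1470, 75+=1555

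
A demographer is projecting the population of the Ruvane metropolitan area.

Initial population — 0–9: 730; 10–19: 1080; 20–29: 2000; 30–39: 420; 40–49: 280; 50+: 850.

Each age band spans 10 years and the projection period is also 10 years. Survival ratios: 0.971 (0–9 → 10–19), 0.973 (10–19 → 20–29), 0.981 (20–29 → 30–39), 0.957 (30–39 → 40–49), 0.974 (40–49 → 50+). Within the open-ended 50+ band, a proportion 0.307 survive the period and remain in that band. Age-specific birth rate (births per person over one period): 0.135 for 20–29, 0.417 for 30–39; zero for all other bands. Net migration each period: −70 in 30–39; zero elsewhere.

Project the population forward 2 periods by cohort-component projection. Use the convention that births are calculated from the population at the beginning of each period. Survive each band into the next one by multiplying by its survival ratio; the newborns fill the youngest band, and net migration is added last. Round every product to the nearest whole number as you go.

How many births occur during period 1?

445

(Bands numbered youngest = 1 to oldest = 6.)
[period 1]
Births: 2000 × 0.135 = 270, 420 × 0.417 = 175 → 445
Band 2: 730 × 0.971 = 709
Band 3: 1080 × 0.973 = 1051
Band 4: 2000 × 0.981 = 1962
Band 5: 420 × 0.957 = 402
Band 6: 280 × 0.974 + 850 × 0.307 = 273 + 261 = 534
Net migration: Band 4 − 70 → 1892
→ [445, 709, 1051, 1892, 402, 534]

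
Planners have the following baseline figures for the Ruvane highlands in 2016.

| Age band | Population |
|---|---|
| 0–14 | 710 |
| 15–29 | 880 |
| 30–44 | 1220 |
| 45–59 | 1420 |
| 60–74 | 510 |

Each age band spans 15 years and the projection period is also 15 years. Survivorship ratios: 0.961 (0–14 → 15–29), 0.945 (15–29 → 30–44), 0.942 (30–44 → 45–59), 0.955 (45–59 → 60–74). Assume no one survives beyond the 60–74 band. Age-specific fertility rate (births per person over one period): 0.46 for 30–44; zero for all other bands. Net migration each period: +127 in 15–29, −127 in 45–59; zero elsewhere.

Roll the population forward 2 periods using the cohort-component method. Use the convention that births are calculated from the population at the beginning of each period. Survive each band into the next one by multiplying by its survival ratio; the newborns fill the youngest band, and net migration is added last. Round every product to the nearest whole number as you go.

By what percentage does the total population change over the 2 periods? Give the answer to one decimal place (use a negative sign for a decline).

-27.3

Call the bands 1 to 5, youngest first.
Period 1:
Births: 1220 × 0.46 = 561
Band 2: 710 × 0.961 = 682
Band 3: 880 × 0.945 = 832
Band 4: 1220 × 0.942 = 1149
Band 5: 1420 × 0.955 = 1356
Net migration: Band 2 + 127 → 809; Band 4 − 127 → 1022
End of period: [561, 809, 832, 1022, 1356]
Period 2:
Births: 832 × 0.46 = 383
Band 2: 561 × 0.961 = 539
Band 3: 809 × 0.945 = 765
Band 4: 832 × 0.942 = 784
Band 5: 1022 × 0.955 = 976
Net migration: Band 2 + 127 → 666; Band 4 − 127 → 657
End of period: [383, 666, 765, 657, 976]
Total: 4740 → 3447; change = -1293; percentage change = -27.3%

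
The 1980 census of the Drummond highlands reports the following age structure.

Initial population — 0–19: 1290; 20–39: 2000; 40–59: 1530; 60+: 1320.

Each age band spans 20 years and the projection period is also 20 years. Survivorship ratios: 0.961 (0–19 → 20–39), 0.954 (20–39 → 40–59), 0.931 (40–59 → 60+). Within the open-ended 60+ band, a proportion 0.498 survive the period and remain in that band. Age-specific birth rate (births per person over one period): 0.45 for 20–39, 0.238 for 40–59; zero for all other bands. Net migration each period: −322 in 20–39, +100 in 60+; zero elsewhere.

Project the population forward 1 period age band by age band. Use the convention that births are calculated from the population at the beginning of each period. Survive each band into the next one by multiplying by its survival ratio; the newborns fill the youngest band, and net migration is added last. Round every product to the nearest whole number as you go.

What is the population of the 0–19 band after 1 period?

After projecting period 1:
Births: 2000 × 0.45 = 900  |  1530 × 0.238 = 364 ⇒ total 1264
20–39: 1290 × 0.961 = 1240
40–59: 2000 × 0.954 = 1908
60+: 1530 × 0.931 + 1320 × 0.498 = 1424 + 657 = 2081
Net migration: 20–39 − 322 → 918; 60+ + 100 → 2181
Population now: 0–19=1264, 20–39=918, 40–59=1908, 60+=2181

1264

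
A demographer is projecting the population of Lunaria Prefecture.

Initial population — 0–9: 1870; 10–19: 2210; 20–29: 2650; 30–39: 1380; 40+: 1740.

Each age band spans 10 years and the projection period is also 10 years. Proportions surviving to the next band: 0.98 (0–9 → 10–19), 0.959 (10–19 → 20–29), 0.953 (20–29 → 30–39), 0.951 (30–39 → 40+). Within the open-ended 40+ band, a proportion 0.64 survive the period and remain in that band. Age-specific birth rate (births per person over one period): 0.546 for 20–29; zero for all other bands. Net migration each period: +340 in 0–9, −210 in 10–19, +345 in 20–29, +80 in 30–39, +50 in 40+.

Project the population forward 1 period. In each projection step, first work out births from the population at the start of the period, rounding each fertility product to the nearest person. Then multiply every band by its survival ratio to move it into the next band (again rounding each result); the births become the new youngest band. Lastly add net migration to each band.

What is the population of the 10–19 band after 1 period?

1623

Period 1:
Births: 2650 * 0.546 = 1447
10–19: 1870 * 0.98 = 1833
20–29: 2210 * 0.959 = 2119
30–39: 2650 * 0.953 = 2525
40+: 1380 * 0.951 + 1740 * 0.64 = 1312 + 1114 = 2426
Net migration: 0–9 + 340 → 1787; 10–19 − 210 → 1623; 20–29 + 345 → 2464; 30–39 + 80 → 2605; 40+ + 50 → 2476
End of period: [1787, 1623, 2464, 2605, 2476]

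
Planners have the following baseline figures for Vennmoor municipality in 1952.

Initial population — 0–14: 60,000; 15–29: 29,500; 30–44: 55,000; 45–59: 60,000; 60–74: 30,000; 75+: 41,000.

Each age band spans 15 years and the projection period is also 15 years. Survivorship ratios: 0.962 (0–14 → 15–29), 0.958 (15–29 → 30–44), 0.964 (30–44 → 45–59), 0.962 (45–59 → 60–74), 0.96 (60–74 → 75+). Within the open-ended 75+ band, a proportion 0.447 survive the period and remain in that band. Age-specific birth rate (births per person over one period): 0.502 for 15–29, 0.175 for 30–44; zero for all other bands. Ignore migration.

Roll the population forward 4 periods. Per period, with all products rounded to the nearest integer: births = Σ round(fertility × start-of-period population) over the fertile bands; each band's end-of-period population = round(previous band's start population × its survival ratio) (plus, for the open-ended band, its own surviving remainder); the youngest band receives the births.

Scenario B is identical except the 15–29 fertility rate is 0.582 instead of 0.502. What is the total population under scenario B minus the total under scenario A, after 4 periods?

[period 1]
Births: 29500 × 0.502 = 14809  |  55000 × 0.175 = 9625 → total 24434
15–29: 60000 × 0.962 = 57720
30–44: 29500 × 0.958 = 28261
45–59: 55000 × 0.964 = 53020
60–74: 60000 × 0.962 = 57720
75+: 30000 × 0.96 + 41000 × 0.447 = 28800 + 18327 = 47127
End of period: [24434, 57720, 28261, 53020, 57720, 47127]
[period 2]
Births: 57720 × 0.502 = 28975  |  28261 × 0.175 = 4946 → total 33921
15–29: 24434 × 0.962 = 23506
30–44: 57720 × 0.958 = 55296
45–59: 28261 × 0.964 = 27244
60–74: 53020 × 0.962 = 51005
75+: 57720 × 0.96 + 47127 × 0.447 = 55411 + 21066 = 76477
End of period: [33921, 23506, 55296, 27244, 51005, 76477]
[period 3]
Births: 23506 × 0.502 = 11800  |  55296 × 0.175 = 9677 → total 21477
15–29: 33921 × 0.962 = 32632
30–44: 23506 × 0.958 = 22519
45–59: 55296 × 0.964 = 53305
60–74: 27244 × 0.962 = 26209
75+: 51005 × 0.96 + 76477 × 0.447 = 48965 + 34185 = 83150
End of period: [21477, 32632, 22519, 53305, 26209, 83150]
[period 4]
Births: 32632 × 0.502 = 16381  |  22519 × 0.175 = 3941 → total 20322
15–29: 21477 × 0.962 = 20661
30–44: 32632 × 0.958 = 31261
45–59: 22519 × 0.964 = 21708
60–74: 53305 × 0.962 = 51279
75+: 26209 × 0.96 + 83150 × 0.447 = 25161 + 37168 = 62329
End of period: [20322, 20661, 31261, 21708, 51279, 62329]
Scenario A total after 4 periods: 207560
Scenario B projection —
[period 1]
Births: 29500 × 0.582 = 17169  |  55000 × 0.175 = 9625 → total 26794
15–29: 60000 × 0.962 = 57720
30–44: 29500 × 0.958 = 28261
45–59: 55000 × 0.964 = 53020
60–74: 60000 × 0.962 = 57720
75+: 30000 × 0.96 + 41000 × 0.447 = 28800 + 18327 = 47127
End of period: [26794, 57720, 28261, 53020, 57720, 47127]
[period 2]
Births: 57720 × 0.582 = 33593  |  28261 × 0.175 = 4946 → total 38539
15–29: 26794 × 0.962 = 25776
30–44: 57720 × 0.958 = 55296
45–59: 28261 × 0.964 = 27244
60–74: 53020 × 0.962 = 51005
75+: 57720 × 0.96 + 47127 × 0.447 = 55411 + 21066 = 76477
End of period: [38539, 25776, 55296, 27244, 51005, 76477]
[period 3]
Births: 25776 × 0.582 = 15002  |  55296 × 0.175 = 9677 → total 24679
15–29: 38539 × 0.962 = 37075
30–44: 25776 × 0.958 = 24693
45–59: 55296 × 0.964 = 53305
60–74: 27244 × 0.962 = 26209
75+: 51005 × 0.96 + 76477 × 0.447 = 48965 + 34185 = 83150
End of period: [24679, 37075, 24693, 53305, 26209, 83150]
[period 4]
Births: 37075 × 0.582 = 21578  |  24693 × 0.175 = 4321 → total 25899
15–29: 24679 × 0.962 = 23741
30–44: 37075 × 0.958 = 35518
45–59: 24693 × 0.964 = 23804
60–74: 53305 × 0.962 = 51279
75+: 26209 × 0.96 + 83150 × 0.447 = 25161 + 37168 = 62329
End of period: [25899, 23741, 35518, 23804, 51279, 62329]
Scenario B total after 4 periods: 222570
Difference B − A = 222570 − 207560 = 15010

15010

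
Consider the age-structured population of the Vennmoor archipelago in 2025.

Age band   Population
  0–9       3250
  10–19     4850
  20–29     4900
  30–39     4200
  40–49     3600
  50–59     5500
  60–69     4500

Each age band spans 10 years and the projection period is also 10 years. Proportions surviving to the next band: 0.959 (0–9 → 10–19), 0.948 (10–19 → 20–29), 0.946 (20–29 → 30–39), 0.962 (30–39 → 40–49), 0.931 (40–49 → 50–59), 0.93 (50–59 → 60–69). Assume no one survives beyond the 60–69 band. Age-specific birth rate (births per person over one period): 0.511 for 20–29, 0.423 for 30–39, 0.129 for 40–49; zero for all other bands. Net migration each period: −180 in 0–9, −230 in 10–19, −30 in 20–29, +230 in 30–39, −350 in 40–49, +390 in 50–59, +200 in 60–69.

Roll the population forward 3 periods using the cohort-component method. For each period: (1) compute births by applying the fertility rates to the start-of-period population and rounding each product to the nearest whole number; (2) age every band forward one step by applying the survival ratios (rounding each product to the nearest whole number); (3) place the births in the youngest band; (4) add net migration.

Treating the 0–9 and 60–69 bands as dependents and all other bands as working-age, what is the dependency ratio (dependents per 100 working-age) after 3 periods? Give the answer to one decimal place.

38.4

Period 1:
Births: 4900 × 0.511 = 2504  |  4200 × 0.423 = 1777  |  3600 × 0.129 = 464 — total 4745
10–19: 3250 × 0.959 = 3117
20–29: 4850 × 0.948 = 4598
30–39: 4900 × 0.946 = 4635
40–49: 4200 × 0.962 = 4040
50–59: 3600 × 0.931 = 3352
60–69: 5500 × 0.93 = 5115
Net migration: 0–9 − 180 → 4565; 10–19 − 230 → 2887; 20–29 − 30 → 4568; 30–39 + 230 → 4865; 40–49 − 350 → 3690; 50–59 + 390 → 3742; 60–69 + 200 → 5315
End of period: [4565, 2887, 4568, 4865, 3690, 3742, 5315]
Period 2:
Births: 4568 × 0.511 = 2334  |  4865 × 0.423 = 2058  |  3690 × 0.129 = 476 — total 4868
10–19: 4565 × 0.959 = 4378
20–29: 2887 × 0.948 = 2737
30–39: 4568 × 0.946 = 4321
40–49: 4865 × 0.962 = 4680
50–59: 3690 × 0.931 = 3435
60–69: 3742 × 0.93 = 3480
Net migration: 0–9 − 180 → 4688; 10–19 − 230 → 4148; 20–29 − 30 → 2707; 30–39 + 230 → 4551; 40–49 − 350 → 4330; 50–59 + 390 → 3825; 60–69 + 200 → 3680
End of period: [4688, 4148, 2707, 4551, 4330, 3825, 3680]
Period 3:
Births: 2707 × 0.511 = 1383  |  4551 × 0.423 = 1925  |  4330 × 0.129 = 559 — total 3867
10–19: 4688 × 0.959 = 4496
20–29: 4148 × 0.948 = 3932
30–39: 2707 × 0.946 = 2561
40–49: 4551 × 0.962 = 4378
50–59: 4330 × 0.931 = 4031
60–69: 3825 × 0.93 = 3557
Net migration: 0–9 − 180 → 3687; 10–19 − 230 → 4266; 20–29 − 30 → 3902; 30–39 + 230 → 2791; 40–49 − 350 → 4028; 50–59 + 390 → 4421; 60–69 + 200 → 3757
End of period: [3687, 4266, 3902, 2791, 4028, 4421, 3757]
Dependents (band 0–9 + band 60–69) = 3687 + 3757 = 7444; working-age = 19408; ratio = 7444/19408 × 100 = 38.4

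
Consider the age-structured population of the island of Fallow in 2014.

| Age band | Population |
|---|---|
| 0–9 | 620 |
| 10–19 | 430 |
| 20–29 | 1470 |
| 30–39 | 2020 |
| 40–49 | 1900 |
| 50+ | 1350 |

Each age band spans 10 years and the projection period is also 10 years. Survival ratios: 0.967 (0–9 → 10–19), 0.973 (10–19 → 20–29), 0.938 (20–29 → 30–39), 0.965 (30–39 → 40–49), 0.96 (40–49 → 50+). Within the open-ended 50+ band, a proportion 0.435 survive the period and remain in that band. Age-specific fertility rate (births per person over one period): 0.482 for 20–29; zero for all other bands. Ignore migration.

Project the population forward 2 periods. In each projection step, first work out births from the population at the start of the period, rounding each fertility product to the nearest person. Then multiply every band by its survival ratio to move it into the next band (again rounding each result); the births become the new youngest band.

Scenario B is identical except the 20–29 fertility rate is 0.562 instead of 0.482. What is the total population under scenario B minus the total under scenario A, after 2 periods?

(Bands numbered youngest = 1 to oldest = 6.)
After projecting period 1:
Births: 1470 × 0.482 = 709
Band 2: 620 × 0.967 = 600
Band 3: 430 × 0.973 = 418
Band 4: 1470 × 0.938 = 1379
Band 5: 2020 × 0.965 = 1949
Band 6: 1900 × 0.96 + 1350 × 0.435 = 1824 + 587 = 2411
Giving 709 / 600 / 418 / 1379 / 1949 / 2411.
After projecting period 2:
Births: 418 × 0.482 = 201
Band 2: 709 × 0.967 = 686
Band 3: 600 × 0.973 = 584
Band 4: 418 × 0.938 = 392
Band 5: 1379 × 0.965 = 1331
Band 6: 1949 × 0.96 + 2411 × 0.435 = 1871 + 1049 = 2920
Giving 201 / 686 / 584 / 392 / 1331 / 2920.
Scenario A total after 2 periods: 6114
Scenario B projection —
After projecting period 1:
Births: 1470 × 0.562 = 826
Band 2: 620 × 0.967 = 600
Band 3: 430 × 0.973 = 418
Band 4: 1470 × 0.938 = 1379
Band 5: 2020 × 0.965 = 1949
Band 6: 1900 × 0.96 + 1350 × 0.435 = 1824 + 587 = 2411
Giving 826 / 600 / 418 / 1379 / 1949 / 2411.
After projecting period 2:
Births: 418 × 0.562 = 235
Band 2: 826 × 0.967 = 799
Band 3: 600 × 0.973 = 584
Band 4: 418 × 0.938 = 392
Band 5: 1379 × 0.965 = 1331
Band 6: 1949 × 0.96 + 2411 × 0.435 = 1871 + 1049 = 2920
Giving 235 / 799 / 584 / 392 / 1331 / 2920.
Scenario B total after 2 periods: 6261
Difference B − A = 6261 − 6114 = 147

147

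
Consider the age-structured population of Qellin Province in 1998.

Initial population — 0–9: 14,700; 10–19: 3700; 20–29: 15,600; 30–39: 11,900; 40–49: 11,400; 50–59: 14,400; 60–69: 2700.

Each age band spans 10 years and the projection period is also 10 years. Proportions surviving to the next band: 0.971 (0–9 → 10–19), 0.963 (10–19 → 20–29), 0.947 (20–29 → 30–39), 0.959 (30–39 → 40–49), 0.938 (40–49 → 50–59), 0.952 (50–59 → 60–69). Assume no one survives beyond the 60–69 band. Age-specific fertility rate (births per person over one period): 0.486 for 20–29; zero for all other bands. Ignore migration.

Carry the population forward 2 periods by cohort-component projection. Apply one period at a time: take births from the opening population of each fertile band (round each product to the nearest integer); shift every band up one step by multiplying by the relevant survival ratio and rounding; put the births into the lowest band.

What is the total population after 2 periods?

61265

Let group 1 be 0–9 through group 7 = 60–69.
[period 1]
Births: 15600 × 0.486 = 7582
Group 2: 14700 × 0.971 = 14274
Group 3: 3700 × 0.963 = 3563
Group 4: 15600 × 0.947 = 14773
Group 5: 11900 × 0.959 = 11412
Group 6: 11400 × 0.938 = 10693
Group 7: 14400 × 0.952 = 13709
Population now: 0–9=7582, 10–19=14274, 20–29=3563, 30–39=14773, 40–49=11412, 50–59=10693, 60–69=13709
[period 2]
Births: 3563 × 0.486 = 1732
Group 2: 7582 × 0.971 = 7362
Group 3: 14274 × 0.963 = 13746
Group 4: 3563 × 0.947 = 3374
Group 5: 14773 × 0.959 = 14167
Group 6: 11412 × 0.938 = 10704
Group 7: 10693 × 0.952 = 10180
Population now: 0–9=1732, 10–19=7362, 20–29=13746, 30–39=3374, 40–49=14167, 50–59=10704, 60–69=10180
Total after period 2: 1732 + 7362 + 13746 + 3374 + 14167 + 10704 + 10180 = 61265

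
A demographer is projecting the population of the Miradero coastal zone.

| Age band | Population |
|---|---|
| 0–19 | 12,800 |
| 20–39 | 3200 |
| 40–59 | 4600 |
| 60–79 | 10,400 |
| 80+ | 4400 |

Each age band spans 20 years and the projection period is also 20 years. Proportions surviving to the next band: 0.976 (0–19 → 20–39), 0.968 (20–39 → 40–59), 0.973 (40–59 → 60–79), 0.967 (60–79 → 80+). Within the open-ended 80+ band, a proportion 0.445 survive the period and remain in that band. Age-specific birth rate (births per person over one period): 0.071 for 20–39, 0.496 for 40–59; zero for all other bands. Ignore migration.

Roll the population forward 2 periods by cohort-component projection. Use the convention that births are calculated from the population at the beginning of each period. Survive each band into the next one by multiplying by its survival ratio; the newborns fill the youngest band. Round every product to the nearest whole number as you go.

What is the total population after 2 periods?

29655

(Bands numbered youngest = 1 to oldest = 5.)
Period 1.
Births: 3200 × 0.071 = 227 ; 4600 × 0.496 = 2282 — total 2509
Band 2: 12800 × 0.976 = 12493
Band 3: 3200 × 0.968 = 3098
Band 4: 4600 × 0.973 = 4476
Band 5: 10400 × 0.967 + 4400 × 0.445 = 10057 + 1958 = 12015
Giving 2509 / 12493 / 3098 / 4476 / 12015.
Period 2.
Births: 12493 × 0.071 = 887 ; 3098 × 0.496 = 1537 — total 2424
Band 2: 2509 × 0.976 = 2449
Band 3: 12493 × 0.968 = 12093
Band 4: 3098 × 0.973 = 3014
Band 5: 4476 × 0.967 + 12015 × 0.445 = 4328 + 5347 = 9675
Giving 2424 / 2449 / 12093 / 3014 / 9675.
Total after period 2: 2424 + 2449 + 12093 + 3014 + 9675 = 29655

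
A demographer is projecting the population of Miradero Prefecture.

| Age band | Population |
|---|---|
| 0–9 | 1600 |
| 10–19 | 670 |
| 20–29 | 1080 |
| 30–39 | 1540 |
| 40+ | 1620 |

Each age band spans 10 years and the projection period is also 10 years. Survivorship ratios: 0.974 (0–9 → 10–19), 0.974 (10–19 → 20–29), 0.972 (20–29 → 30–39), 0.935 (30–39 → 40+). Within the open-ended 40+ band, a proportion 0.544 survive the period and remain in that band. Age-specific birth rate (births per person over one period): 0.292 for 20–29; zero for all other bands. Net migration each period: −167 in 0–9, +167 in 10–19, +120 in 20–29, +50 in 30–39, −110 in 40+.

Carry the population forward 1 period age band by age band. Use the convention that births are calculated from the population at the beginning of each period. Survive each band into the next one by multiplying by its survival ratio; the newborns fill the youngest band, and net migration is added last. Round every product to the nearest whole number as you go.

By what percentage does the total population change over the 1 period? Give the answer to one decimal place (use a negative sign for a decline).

-8.5

Period 1:
Births: 1080 * 0.292 = 315
10–19: 1600 * 0.974 = 1558
20–29: 670 * 0.974 = 653
30–39: 1080 * 0.972 = 1050
40+: 1540 * 0.935 + 1620 * 0.544 = 1440 + 881 = 2321
Net migration: 0–9 − 167 → 148; 10–19 + 167 → 1725; 20–29 + 120 → 773; 30–39 + 50 → 1100; 40+ − 110 → 2211
→ [148, 1725, 773, 1100, 2211]
Total: 6510 → 5957; change = -553; percentage change = -8.5%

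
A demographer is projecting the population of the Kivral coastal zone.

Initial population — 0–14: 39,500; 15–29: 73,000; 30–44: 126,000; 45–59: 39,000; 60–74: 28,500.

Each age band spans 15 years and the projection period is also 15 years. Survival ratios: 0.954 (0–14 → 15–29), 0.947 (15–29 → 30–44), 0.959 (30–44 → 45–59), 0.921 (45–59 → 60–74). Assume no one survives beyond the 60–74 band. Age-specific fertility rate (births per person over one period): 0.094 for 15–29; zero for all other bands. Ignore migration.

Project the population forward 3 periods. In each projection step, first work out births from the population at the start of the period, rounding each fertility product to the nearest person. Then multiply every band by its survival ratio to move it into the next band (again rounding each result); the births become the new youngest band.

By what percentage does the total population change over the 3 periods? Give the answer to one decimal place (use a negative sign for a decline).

(Groups numbered youngest = 1 to oldest = 5.)
Period 1.
Births: 73000 * 0.094 = 6862
Group 2: 39500 * 0.954 = 37683
Group 3: 73000 * 0.947 = 69131
Group 4: 126000 * 0.959 = 120834
Group 5: 39000 * 0.921 = 35919
Giving 6862 / 37683 / 69131 / 120834 / 35919.
Period 2.
Births: 37683 * 0.094 = 3542
Group 2: 6862 * 0.954 = 6546
Group 3: 37683 * 0.947 = 35686
Group 4: 69131 * 0.959 = 66297
Group 5: 120834 * 0.921 = 111288
Giving 3542 / 6546 / 35686 / 66297 / 111288.
Period 3.
Births: 6546 * 0.094 = 615
Group 2: 3542 * 0.954 = 3379
Group 3: 6546 * 0.947 = 6199
Group 4: 35686 * 0.959 = 34223
Group 5: 66297 * 0.921 = 61060
Giving 615 / 3379 / 6199 / 34223 / 61060.
Total: 306000 → 105476; change = -200524; percentage change = -65.5%

-65.5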